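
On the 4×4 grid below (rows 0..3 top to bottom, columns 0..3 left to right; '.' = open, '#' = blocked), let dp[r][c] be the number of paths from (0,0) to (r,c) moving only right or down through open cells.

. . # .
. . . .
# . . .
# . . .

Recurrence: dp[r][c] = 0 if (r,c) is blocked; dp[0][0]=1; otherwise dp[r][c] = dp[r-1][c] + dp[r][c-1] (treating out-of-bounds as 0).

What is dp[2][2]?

r\c   0   1   2   3
  0   1   1   0   0
  1   1   2   2   2
  2   0   2   4   6
  3   0   2   6  12

4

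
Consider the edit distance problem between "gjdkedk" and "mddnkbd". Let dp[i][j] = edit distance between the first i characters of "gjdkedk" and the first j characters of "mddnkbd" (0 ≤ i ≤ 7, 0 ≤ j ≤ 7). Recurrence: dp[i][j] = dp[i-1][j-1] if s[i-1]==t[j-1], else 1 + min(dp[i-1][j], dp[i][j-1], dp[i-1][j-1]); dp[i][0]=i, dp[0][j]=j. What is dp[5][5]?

   ''  m  d  d  n  k  b  d
''  0  1  2  3  4  5  6  7
 g  1  1  2  3  4  5  6  7
 j  2  2  2  3  4  5  6  7
 d  3  3  2  2  3  4  5  6
 k  4  4  3  3  3  3  4  5
 e  5  5  4  4  4  4  4  5
 d  6  6  5  4  5  5  5  4
 k  7  7  6  5  5  5  6  5

4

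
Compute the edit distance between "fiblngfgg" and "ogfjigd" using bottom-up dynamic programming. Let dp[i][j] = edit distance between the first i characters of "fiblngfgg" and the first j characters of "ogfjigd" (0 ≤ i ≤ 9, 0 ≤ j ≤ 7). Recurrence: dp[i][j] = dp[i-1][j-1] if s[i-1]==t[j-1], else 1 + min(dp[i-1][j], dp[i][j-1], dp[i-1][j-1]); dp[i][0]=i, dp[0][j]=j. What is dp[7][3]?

5

   ''  o  g  f  j  i  g  d
''  0  1  2  3  4  5  6  7
 f  1  1  2  2  3  4  5  6
 i  2  2  2  3  3  3  4  5
 b  3  3  3  3  4  4  4  5
 l  4  4  4  4  4  5  5  5
 n  5  5  5  5  5  5  6  6
 g  6  6  5  6  6  6  5  6
 f  7  7  6  5  6  7  6  6
 g  8  8  7  6  6  7  7  7
 g  9  9  8  7  7  7  7  8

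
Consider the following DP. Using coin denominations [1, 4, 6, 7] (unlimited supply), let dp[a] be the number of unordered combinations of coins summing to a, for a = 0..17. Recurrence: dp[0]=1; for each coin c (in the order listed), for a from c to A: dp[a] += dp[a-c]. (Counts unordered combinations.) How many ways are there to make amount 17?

16

after  coin     0     1     2     3     4     5     6     7     8     9    10    11    12    13    14    15    16    17
          1     1     1     1     1     1     1     1     1     1     1     1     1     1     1     1     1     1     1
          4     1     1     1     1     2     2     2     2     3     3     3     3     4     4     4     4     5     5
          6     1     1     1     1     2     2     3     3     4     4     5     5     7     7     8     8    10    10
          7     1     1     1     1     2     2     3     4     5     5     6     7     9    10    12    13    15    16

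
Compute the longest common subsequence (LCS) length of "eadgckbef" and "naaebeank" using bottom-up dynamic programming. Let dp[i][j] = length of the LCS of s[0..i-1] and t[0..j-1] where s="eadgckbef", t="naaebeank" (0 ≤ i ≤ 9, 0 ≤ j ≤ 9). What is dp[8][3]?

1

   ''  n  a  a  e  b  e  a  n  k
''  0  0  0  0  0  0  0  0  0  0
 e  0  0  0  0  1  1  1  1  1  1
 a  0  0  1  1  1  1  1  2  2  2
 d  0  0  1  1  1  1  1  2  2  2
 g  0  0  1  1  1  1  1  2  2  2
 c  0  0  1  1  1  1  1  2  2  2
 k  0  0  1  1  1  1  1  2  2  3
 b  0  0  1  1  1  2  2  2  2  3
 e  0  0  1  1  2  2  3  3  3  3
 f  0  0  1  1  2  2  3  3  3  3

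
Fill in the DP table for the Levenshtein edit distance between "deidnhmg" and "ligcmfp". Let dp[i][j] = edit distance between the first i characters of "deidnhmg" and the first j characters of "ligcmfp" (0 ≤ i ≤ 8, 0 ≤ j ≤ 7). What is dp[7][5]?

   ''  l  i  g  c  m  f  p
''  0  1  2  3  4  5  6  7
 d  1  1  2  3  4  5  6  7
 e  2  2  2  3  4  5  6  7
 i  3  3  2  3  4  5  6  7
 d  4  4  3  3  4  5  6  7
 n  5  5  4  4  4  5  6  7
 h  6  6  5  5  5  5  6  7
 m  7  7  6  6  6  5  6  7
 g  8  8  7  6  7  6  6  7

5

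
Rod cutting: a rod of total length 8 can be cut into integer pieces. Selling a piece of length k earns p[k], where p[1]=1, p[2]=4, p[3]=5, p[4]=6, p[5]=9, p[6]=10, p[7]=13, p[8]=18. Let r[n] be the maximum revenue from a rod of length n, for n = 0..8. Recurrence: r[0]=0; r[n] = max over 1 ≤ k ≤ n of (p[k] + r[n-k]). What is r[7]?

   n    0    1    2    3    4    5    6    7    8
r[n]    0    1    4    5    8    9   12   13   18

13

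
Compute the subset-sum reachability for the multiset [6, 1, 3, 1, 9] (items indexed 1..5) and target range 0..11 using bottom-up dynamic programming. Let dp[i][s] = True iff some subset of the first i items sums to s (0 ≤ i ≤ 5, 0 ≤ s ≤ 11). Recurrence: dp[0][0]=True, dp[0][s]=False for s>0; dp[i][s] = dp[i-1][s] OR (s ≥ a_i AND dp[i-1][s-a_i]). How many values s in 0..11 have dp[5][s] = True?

i\s   0   1   2   3   4   5   6   7   8   9  10  11
  0   T   F   F   F   F   F   F   F   F   F   F   F
  1   T   F   F   F   F   F   T   F   F   F   F   F
  2   T   T   F   F   F   F   T   T   F   F   F   F
  3   T   T   F   T   T   F   T   T   F   T   T   F
  4   T   T   T   T   T   T   T   T   T   T   T   T
  5   T   T   T   T   T   T   T   T   T   T   T   T

12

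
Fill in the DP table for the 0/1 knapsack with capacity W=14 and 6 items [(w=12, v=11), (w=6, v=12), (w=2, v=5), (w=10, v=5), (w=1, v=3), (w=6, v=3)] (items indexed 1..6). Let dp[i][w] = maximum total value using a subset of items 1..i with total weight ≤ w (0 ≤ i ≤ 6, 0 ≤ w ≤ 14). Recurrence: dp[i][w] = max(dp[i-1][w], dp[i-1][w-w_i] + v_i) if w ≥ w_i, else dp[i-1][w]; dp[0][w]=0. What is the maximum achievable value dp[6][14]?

i\w   0   1   2   3   4   5   6   7   8   9  10  11  12  13  14
  0   0   0   0   0   0   0   0   0   0   0   0   0   0   0   0
  1   0   0   0   0   0   0   0   0   0   0   0   0  11  11  11
  2   0   0   0   0   0   0  12  12  12  12  12  12  12  12  12
  3   0   0   5   5   5   5  12  12  17  17  17  17  17  17  17
  4   0   0   5   5   5   5  12  12  17  17  17  17  17  17  17
  5   0   3   5   8   8   8  12  15  17  20  20  20  20  20  20
  6   0   3   5   8   8   8  12  15  17  20  20  20  20  20  20

20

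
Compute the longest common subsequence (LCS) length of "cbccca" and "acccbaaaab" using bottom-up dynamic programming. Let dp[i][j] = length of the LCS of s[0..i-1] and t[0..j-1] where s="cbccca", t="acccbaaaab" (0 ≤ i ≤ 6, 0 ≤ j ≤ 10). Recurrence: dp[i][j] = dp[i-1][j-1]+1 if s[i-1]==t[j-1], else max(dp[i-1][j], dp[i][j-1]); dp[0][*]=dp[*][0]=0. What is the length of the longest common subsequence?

4

   ''  a  c  c  c  b  a  a  a  a  b
''  0  0  0  0  0  0  0  0  0  0  0
 c  0  0  1  1  1  1  1  1  1  1  1
 b  0  0  1  1  1  2  2  2  2  2  2
 c  0  0  1  2  2  2  2  2  2  2  2
 c  0  0  1  2  3  3  3  3  3  3  3
 c  0  0  1  2  3  3  3  3  3  3  3
 a  0  1  1  2  3  3  4  4  4  4  4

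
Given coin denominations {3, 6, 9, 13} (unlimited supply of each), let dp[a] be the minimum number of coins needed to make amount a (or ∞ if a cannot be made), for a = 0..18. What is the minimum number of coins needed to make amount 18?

 a  0  1  2  3  4  5  6  7  8  9 10 11 12 13 14 15 16 17 18
dp  0  -  -  1  -  -  1  -  -  1  -  -  2  1  -  2  2  -  2
(- denotes ∞ / unreachable)

2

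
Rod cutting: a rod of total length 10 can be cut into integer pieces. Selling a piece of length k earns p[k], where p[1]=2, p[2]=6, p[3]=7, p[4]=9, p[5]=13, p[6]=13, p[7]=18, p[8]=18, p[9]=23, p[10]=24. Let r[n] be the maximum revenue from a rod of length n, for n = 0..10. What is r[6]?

   n    0    1    2    3    4    5    6    7    8    9   10
r[n]    0    2    6    8   12   14   18   20   24   26   30

18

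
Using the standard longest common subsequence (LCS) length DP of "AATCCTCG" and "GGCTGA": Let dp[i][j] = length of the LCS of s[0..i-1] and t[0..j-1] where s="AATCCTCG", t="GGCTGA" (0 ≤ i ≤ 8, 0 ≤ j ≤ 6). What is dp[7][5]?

   ''  G  G  C  T  G  A
''  0  0  0  0  0  0  0
 A  0  0  0  0  0  0  1
 A  0  0  0  0  0  0  1
 T  0  0  0  0  1  1  1
 C  0  0  0  1  1  1  1
 C  0  0  0  1  1  1  1
 T  0  0  0  1  2  2  2
 C  0  0  0  1  2  2  2
 G  0  1  1  1  2  3  3

2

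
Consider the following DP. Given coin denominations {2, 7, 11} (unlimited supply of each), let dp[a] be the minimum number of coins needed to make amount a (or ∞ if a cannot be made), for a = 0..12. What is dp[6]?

 a  0  1  2  3  4  5  6  7  8  9 10 11 12
dp  0  -  1  -  2  -  3  1  4  2  5  1  6
(- denotes ∞ / unreachable)

3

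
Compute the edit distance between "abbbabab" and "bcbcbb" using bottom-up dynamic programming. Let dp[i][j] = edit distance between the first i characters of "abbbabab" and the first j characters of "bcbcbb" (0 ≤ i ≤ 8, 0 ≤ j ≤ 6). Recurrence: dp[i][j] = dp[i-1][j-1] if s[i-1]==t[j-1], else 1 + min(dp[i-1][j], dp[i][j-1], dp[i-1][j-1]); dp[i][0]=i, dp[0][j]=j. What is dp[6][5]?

   ''  b  c  b  c  b  b
''  0  1  2  3  4  5  6
 a  1  1  2  3  4  5  6
 b  2  1  2  2  3  4  5
 b  3  2  2  2  3  3  4
 b  4  3  3  2  3  3  3
 a  5  4  4  3  3  4  4
 b  6  5  5  4  4  3  4
 a  7  6  6  5  5  4  4
 b  8  7  7  6  6  5  4

3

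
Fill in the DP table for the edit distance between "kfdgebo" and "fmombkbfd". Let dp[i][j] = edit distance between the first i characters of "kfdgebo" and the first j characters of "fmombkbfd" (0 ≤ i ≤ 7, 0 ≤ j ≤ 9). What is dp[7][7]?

6

   ''  f  m  o  m  b  k  b  f  d
''  0  1  2  3  4  5  6  7  8  9
 k  1  1  2  3  4  5  5  6  7  8
 f  2  1  2  3  4  5  6  6  6  7
 d  3  2  2  3  4  5  6  7  7  6
 g  4  3  3  3  4  5  6  7  8  7
 e  5  4  4  4  4  5  6  7  8  8
 b  6  5  5  5  5  4  5  6  7  8
 o  7  6  6  5  6  5  5  6  7  8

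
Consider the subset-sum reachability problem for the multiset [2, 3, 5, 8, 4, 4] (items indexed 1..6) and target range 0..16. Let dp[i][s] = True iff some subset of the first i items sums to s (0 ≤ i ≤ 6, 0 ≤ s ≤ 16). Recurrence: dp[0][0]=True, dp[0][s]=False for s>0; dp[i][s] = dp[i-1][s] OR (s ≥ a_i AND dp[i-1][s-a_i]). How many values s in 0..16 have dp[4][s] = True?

i\s   0   1   2   3   4   5   6   7   8   9  10  11  12  13  14  15  16
  0   T   F   F   F   F   F   F   F   F   F   F   F   F   F   F   F   F
  1   T   F   T   F   F   F   F   F   F   F   F   F   F   F   F   F   F
  2   T   F   T   T   F   T   F   F   F   F   F   F   F   F   F   F   F
  3   T   F   T   T   F   T   F   T   T   F   T   F   F   F   F   F   F
  4   T   F   T   T   F   T   F   T   T   F   T   T   F   T   F   T   T
  5   T   F   T   T   T   T   T   T   T   T   T   T   T   T   T   T   T
  6   T   F   T   T   T   T   T   T   T   T   T   T   T   T   T   T   T

11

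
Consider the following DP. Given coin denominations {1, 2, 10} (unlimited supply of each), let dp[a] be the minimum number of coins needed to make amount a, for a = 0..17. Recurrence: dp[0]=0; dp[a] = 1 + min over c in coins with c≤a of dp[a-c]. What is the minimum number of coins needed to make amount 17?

 a  0  1  2  3  4  5  6  7  8  9 10 11 12 13 14 15 16 17
dp  0  1  1  2  2  3  3  4  4  5  1  2  2  3  3  4  4  5

5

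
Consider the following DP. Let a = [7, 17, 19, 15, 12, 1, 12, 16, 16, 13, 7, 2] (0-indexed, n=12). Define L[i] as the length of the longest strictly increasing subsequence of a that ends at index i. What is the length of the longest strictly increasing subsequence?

3

   i    0    1    2    3    4    5    6    7    8    9   10   11
a[i]    7   17   19   15   12    1   12   16   16   13    7    2
L[i]    1    2    3    2    2    1    2    3    3    3    2    2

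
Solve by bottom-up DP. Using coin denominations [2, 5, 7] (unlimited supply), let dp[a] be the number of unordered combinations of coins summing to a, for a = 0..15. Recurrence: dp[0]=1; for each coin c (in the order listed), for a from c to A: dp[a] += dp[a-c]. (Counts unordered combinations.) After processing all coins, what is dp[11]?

after  coin     0     1     2     3     4     5     6     7     8     9    10    11    12    13    14    15
          2     1     0     1     0     1     0     1     0     1     0     1     0     1     0     1     0
          5     1     0     1     0     1     1     1     1     1     1     2     1     2     1     2     2
          7     1     0     1     0     1     1     1     2     1     2     2     2     3     2     4     3

2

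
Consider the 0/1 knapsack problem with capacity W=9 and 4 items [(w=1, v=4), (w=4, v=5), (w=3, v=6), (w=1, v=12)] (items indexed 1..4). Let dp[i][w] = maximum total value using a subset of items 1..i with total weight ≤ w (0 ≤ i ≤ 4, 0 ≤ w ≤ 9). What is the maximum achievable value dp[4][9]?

i\w   0   1   2   3   4   5   6   7   8   9
  0   0   0   0   0   0   0   0   0   0   0
  1   0   4   4   4   4   4   4   4   4   4
  2   0   4   4   4   5   9   9   9   9   9
  3   0   4   4   6  10  10  10  11  15  15
  4   0  12  16  16  18  22  22  22  23  27

27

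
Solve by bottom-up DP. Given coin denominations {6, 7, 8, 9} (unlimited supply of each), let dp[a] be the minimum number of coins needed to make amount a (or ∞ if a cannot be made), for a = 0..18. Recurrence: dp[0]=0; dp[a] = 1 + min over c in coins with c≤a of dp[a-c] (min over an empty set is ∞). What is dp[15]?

 a  0  1  2  3  4  5  6  7  8  9 10 11 12 13 14 15 16 17 18
dp  0  -  -  -  -  -  1  1  1  1  -  -  2  2  2  2  2  2  2
(- denotes ∞ / unreachable)

2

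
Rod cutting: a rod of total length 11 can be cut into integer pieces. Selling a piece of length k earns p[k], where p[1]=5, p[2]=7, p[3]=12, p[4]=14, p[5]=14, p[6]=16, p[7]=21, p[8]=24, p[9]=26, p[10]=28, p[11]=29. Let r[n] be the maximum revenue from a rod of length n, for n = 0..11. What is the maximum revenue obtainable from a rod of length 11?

   n    0    1    2    3    4    5    6    7    8    9   10   11
r[n]    0    5   10   15   20   25   30   35   40   45   50   55

55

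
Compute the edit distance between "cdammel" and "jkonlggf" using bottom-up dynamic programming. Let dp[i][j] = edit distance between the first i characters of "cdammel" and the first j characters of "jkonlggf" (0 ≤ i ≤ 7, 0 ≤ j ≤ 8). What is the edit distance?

8

   ''  j  k  o  n  l  g  g  f
''  0  1  2  3  4  5  6  7  8
 c  1  1  2  3  4  5  6  7  8
 d  2  2  2  3  4  5  6  7  8
 a  3  3  3  3  4  5  6  7  8
 m  4  4  4  4  4  5  6  7  8
 m  5  5  5  5  5  5  6  7  8
 e  6  6  6  6  6  6  6  7  8
 l  7  7  7  7  7  6  7  7  8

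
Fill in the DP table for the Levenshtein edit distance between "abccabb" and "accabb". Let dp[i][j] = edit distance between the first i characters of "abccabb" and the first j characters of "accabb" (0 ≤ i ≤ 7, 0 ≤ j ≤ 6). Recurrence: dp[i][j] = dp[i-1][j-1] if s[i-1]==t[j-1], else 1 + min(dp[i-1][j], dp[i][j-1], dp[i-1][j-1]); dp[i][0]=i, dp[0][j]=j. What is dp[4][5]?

3

   ''  a  c  c  a  b  b
''  0  1  2  3  4  5  6
 a  1  0  1  2  3  4  5
 b  2  1  1  2  3  3  4
 c  3  2  1  1  2  3  4
 c  4  3  2  1  2  3  4
 a  5  4  3  2  1  2  3
 b  6  5  4  3  2  1  2
 b  7  6  5  4  3  2  1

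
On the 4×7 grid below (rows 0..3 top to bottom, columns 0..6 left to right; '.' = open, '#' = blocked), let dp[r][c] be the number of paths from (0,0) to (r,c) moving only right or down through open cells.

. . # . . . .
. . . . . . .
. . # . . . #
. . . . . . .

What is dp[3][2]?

4

r\c   0   1   2   3   4   5   6
  0   1   1   0   0   0   0   0
  1   1   2   2   2   2   2   2
  2   1   3   0   2   4   6   0
  3   1   4   4   6  10  16  16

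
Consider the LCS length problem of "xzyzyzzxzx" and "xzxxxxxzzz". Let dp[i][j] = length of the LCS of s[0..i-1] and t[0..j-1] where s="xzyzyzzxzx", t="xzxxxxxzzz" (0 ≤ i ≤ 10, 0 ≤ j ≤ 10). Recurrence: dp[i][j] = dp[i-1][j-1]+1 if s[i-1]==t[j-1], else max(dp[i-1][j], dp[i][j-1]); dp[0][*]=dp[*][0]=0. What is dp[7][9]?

4

   ''  x  z  x  x  x  x  x  z  z  z
''  0  0  0  0  0  0  0  0  0  0  0
 x  0  1  1  1  1  1  1  1  1  1  1
 z  0  1  2  2  2  2  2  2  2  2  2
 y  0  1  2  2  2  2  2  2  2  2  2
 z  0  1  2  2  2  2  2  2  3  3  3
 y  0  1  2  2  2  2  2  2  3  3  3
 z  0  1  2  2  2  2  2  2  3  4  4
 z  0  1  2  2  2  2  2  2  3  4  5
 x  0  1  2  3  3  3  3  3  3  4  5
 z  0  1  2  3  3  3  3  3  4  4  5
 x  0  1  2  3  4  4  4  4  4  4  5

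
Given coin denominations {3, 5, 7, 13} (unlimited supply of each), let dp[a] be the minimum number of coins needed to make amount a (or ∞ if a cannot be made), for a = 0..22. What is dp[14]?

2

 a  0  1  2  3  4  5  6  7  8  9 10 11 12 13 14 15 16 17 18 19 20 21 22
dp  0  -  -  1  -  1  2  1  2  3  2  3  2  1  2  3  2  3  2  3  2  3  4
(- denotes ∞ / unreachable)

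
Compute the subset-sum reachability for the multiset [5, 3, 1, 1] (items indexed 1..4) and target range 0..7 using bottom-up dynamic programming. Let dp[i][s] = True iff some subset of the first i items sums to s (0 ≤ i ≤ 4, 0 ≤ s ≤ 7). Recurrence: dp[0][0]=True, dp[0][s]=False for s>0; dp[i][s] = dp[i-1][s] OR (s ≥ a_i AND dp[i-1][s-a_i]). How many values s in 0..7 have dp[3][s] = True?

i\s   0   1   2   3   4   5   6   7
  0   T   F   F   F   F   F   F   F
  1   T   F   F   F   F   T   F   F
  2   T   F   F   T   F   T   F   F
  3   T   T   F   T   T   T   T   F
  4   T   T   T   T   T   T   T   T

6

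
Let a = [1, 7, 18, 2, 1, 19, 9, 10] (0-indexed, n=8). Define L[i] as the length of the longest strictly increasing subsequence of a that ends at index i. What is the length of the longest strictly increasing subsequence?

   i    0    1    2    3    4    5    6    7
a[i]    1    7   18    2    1   19    9   10
L[i]    1    2    3    2    1    4    3    4

4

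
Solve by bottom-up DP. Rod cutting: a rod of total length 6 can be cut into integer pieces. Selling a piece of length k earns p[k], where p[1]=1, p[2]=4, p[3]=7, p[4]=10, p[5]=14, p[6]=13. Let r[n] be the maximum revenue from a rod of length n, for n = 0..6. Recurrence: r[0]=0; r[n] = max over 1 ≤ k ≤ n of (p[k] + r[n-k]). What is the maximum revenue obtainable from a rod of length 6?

15

   n    0    1    2    3    4    5    6
r[n]    0    1    4    7   10   14   15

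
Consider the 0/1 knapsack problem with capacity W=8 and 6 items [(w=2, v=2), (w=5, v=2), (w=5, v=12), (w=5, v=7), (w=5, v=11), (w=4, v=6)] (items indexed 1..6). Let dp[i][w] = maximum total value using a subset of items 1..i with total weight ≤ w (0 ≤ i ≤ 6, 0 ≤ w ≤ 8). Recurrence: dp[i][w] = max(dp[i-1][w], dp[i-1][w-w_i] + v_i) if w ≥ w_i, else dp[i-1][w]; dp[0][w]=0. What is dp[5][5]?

12

i\w   0   1   2   3   4   5   6   7   8
  0   0   0   0   0   0   0   0   0   0
  1   0   0   2   2   2   2   2   2   2
  2   0   0   2   2   2   2   2   4   4
  3   0   0   2   2   2  12  12  14  14
  4   0   0   2   2   2  12  12  14  14
  5   0   0   2   2   2  12  12  14  14
  6   0   0   2   2   6  12  12  14  14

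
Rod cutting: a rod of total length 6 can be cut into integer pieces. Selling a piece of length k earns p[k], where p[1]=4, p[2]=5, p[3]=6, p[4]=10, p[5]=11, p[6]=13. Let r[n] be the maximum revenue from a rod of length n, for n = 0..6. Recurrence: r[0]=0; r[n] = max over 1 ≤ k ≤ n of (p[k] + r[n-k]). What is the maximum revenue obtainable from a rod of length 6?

24

   n    0    1    2    3    4    5    6
r[n]    0    4    8   12   16   20   24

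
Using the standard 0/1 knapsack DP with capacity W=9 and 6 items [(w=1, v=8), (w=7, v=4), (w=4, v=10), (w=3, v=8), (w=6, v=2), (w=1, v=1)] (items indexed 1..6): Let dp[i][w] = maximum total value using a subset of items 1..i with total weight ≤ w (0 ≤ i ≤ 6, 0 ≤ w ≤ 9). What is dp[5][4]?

i\w   0   1   2   3   4   5   6   7   8   9
  0   0   0   0   0   0   0   0   0   0   0
  1   0   8   8   8   8   8   8   8   8   8
  2   0   8   8   8   8   8   8   8  12  12
  3   0   8   8   8  10  18  18  18  18  18
  4   0   8   8   8  16  18  18  18  26  26
  5   0   8   8   8  16  18  18  18  26  26
  6   0   8   9   9  16  18  19  19  26  27

16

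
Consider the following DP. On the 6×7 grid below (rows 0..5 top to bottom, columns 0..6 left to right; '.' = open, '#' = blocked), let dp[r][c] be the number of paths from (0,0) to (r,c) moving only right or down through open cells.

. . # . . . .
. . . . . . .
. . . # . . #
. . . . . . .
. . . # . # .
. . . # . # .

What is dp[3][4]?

r\c   0   1   2   3   4   5   6
  0   1   1   0   0   0   0   0
  1   1   2   2   2   2   2   2
  2   1   3   5   0   2   4   0
  3   1   4   9   9  11  15  15
  4   1   5  14   0  11   0  15
  5   1   6  20   0  11   0  15

11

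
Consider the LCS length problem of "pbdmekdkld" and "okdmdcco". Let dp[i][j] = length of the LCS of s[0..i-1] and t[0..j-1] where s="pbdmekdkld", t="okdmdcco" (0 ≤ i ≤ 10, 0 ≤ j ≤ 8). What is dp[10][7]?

3

   ''  o  k  d  m  d  c  c  o
''  0  0  0  0  0  0  0  0  0
 p  0  0  0  0  0  0  0  0  0
 b  0  0  0  0  0  0  0  0  0
 d  0  0  0  1  1  1  1  1  1
 m  0  0  0  1  2  2  2  2  2
 e  0  0  0  1  2  2  2  2  2
 k  0  0  1  1  2  2  2  2  2
 d  0  0  1  2  2  3  3  3  3
 k  0  0  1  2  2  3  3  3  3
 l  0  0  1  2  2  3  3  3  3
 d  0  0  1  2  2  3  3  3  3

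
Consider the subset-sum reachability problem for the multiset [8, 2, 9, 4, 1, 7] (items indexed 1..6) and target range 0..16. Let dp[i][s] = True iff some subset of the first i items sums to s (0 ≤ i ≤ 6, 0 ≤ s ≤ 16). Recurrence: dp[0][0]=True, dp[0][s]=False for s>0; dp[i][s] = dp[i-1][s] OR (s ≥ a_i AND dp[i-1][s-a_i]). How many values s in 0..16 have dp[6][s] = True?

i\s   0   1   2   3   4   5   6   7   8   9  10  11  12  13  14  15  16
  0   T   F   F   F   F   F   F   F   F   F   F   F   F   F   F   F   F
  1   T   F   F   F   F   F   F   F   T   F   F   F   F   F   F   F   F
  2   T   F   T   F   F   F   F   F   T   F   T   F   F   F   F   F   F
  3   T   F   T   F   F   F   F   F   T   T   T   T   F   F   F   F   F
  4   T   F   T   F   T   F   T   F   T   T   T   T   T   T   T   T   F
  5   T   T   T   T   T   T   T   T   T   T   T   T   T   T   T   T   T
  6   T   T   T   T   T   T   T   T   T   T   T   T   T   T   T   T   T

17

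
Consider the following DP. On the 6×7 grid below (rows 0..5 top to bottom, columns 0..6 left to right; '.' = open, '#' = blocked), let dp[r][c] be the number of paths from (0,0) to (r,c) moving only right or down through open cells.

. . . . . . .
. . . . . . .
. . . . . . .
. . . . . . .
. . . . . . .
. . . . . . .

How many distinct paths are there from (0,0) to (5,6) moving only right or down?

r\c   0   1   2   3   4   5   6
  0   1   1   1   1   1   1   1
  1   1   2   3   4   5   6   7
  2   1   3   6  10  15  21  28
  3   1   4  10  20  35  56  84
  4   1   5  15  35  70 126 210
  5   1   6  21  56 126 252 462

462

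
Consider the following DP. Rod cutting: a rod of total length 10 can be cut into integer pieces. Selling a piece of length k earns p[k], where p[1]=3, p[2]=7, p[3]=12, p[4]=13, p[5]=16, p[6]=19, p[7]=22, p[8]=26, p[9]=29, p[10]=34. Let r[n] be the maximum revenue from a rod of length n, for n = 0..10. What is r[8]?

31

   n    0    1    2    3    4    5    6    7    8    9   10
r[n]    0    3    7   12   15   19   24   27   31   36   39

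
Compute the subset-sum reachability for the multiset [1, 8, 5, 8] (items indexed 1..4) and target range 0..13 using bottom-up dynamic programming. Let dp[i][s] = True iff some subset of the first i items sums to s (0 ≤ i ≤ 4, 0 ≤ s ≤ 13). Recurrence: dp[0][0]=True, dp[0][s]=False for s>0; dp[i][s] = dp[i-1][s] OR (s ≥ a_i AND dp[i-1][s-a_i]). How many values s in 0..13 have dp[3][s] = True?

i\s   0   1   2   3   4   5   6   7   8   9  10  11  12  13
  0   T   F   F   F   F   F   F   F   F   F   F   F   F   F
  1   T   T   F   F   F   F   F   F   F   F   F   F   F   F
  2   T   T   F   F   F   F   F   F   T   T   F   F   F   F
  3   T   T   F   F   F   T   T   F   T   T   F   F   F   T
  4   T   T   F   F   F   T   T   F   T   T   F   F   F   T

7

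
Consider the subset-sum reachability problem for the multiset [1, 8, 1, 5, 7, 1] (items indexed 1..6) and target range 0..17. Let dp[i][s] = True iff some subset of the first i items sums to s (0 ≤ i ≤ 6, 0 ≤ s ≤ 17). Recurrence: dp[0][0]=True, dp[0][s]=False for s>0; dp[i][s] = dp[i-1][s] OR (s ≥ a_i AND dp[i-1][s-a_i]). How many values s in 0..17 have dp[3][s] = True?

i\s   0   1   2   3   4   5   6   7   8   9  10  11  12  13  14  15  16  17
  0   T   F   F   F   F   F   F   F   F   F   F   F   F   F   F   F   F   F
  1   T   T   F   F   F   F   F   F   F   F   F   F   F   F   F   F   F   F
  2   T   T   F   F   F   F   F   F   T   T   F   F   F   F   F   F   F   F
  3   T   T   T   F   F   F   F   F   T   T   T   F   F   F   F   F   F   F
  4   T   T   T   F   F   T   T   T   T   T   T   F   F   T   T   T   F   F
  5   T   T   T   F   F   T   T   T   T   T   T   F   T   T   T   T   T   T
  6   T   T   T   T   F   T   T   T   T   T   T   T   T   T   T   T   T   T

6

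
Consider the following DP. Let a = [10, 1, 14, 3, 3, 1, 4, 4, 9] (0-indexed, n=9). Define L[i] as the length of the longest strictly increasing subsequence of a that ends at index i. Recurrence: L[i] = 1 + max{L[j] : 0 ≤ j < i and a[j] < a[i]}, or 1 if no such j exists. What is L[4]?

2

   i    0    1    2    3    4    5    6    7    8
a[i]   10    1   14    3    3    1    4    4    9
L[i]    1    1    2    2    2    1    3    3    4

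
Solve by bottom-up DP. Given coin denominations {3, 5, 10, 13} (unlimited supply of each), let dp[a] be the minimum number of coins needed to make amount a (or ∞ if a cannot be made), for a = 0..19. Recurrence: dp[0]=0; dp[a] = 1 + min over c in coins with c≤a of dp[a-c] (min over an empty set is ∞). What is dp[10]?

1

 a  0  1  2  3  4  5  6  7  8  9 10 11 12 13 14 15 16 17 18 19
dp  0  -  -  1  -  1  2  -  2  3  1  3  4  1  4  2  2  5  2  3
(- denotes ∞ / unreachable)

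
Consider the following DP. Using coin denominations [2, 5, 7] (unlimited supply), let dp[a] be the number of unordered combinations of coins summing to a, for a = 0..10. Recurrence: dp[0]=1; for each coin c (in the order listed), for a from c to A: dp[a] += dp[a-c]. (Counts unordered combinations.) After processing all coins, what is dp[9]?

after  coin     0     1     2     3     4     5     6     7     8     9    10
          2     1     0     1     0     1     0     1     0     1     0     1
          5     1     0     1     0     1     1     1     1     1     1     2
          7     1     0     1     0     1     1     1     2     1     2     2

2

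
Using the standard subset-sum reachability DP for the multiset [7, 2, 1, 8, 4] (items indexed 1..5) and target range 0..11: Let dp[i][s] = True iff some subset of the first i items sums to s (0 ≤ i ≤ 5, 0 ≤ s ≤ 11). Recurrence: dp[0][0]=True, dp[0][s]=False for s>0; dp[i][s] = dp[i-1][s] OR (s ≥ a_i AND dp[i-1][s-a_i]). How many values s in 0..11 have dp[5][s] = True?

12

i\s   0   1   2   3   4   5   6   7   8   9  10  11
  0   T   F   F   F   F   F   F   F   F   F   F   F
  1   T   F   F   F   F   F   F   T   F   F   F   F
  2   T   F   T   F   F   F   F   T   F   T   F   F
  3   T   T   T   T   F   F   F   T   T   T   T   F
  4   T   T   T   T   F   F   F   T   T   T   T   T
  5   T   T   T   T   T   T   T   T   T   T   T   T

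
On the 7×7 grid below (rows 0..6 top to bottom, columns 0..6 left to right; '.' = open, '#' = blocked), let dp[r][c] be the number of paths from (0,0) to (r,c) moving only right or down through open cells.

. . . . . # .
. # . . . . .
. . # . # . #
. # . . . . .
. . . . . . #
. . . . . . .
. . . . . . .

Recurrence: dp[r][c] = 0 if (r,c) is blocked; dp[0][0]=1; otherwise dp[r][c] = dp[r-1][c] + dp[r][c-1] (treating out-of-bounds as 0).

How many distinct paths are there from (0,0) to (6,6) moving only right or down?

r\c   0   1   2   3   4   5   6
  0   1   1   1   1   1   0   0
  1   1   0   1   2   3   3   3
  2   1   1   0   2   0   3   0
  3   1   0   0   2   2   5   5
  4   1   1   1   3   5  10   0
  5   1   2   3   6  11  21  21
  6   1   3   6  12  23  44  65

65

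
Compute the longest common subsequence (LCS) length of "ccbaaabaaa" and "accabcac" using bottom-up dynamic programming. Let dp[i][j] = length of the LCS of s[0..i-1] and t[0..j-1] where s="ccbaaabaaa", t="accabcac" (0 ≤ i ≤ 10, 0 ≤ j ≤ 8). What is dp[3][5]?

3

   ''  a  c  c  a  b  c  a  c
''  0  0  0  0  0  0  0  0  0
 c  0  0  1  1  1  1  1  1  1
 c  0  0  1  2  2  2  2  2  2
 b  0  0  1  2  2  3  3  3  3
 a  0  1  1  2  3  3  3  4  4
 a  0  1  1  2  3  3  3  4  4
 a  0  1  1  2  3  3  3  4  4
 b  0  1  1  2  3  4  4  4  4
 a  0  1  1  2  3  4  4  5  5
 a  0  1  1  2  3  4  4  5  5
 a  0  1  1  2  3  4  4  5  5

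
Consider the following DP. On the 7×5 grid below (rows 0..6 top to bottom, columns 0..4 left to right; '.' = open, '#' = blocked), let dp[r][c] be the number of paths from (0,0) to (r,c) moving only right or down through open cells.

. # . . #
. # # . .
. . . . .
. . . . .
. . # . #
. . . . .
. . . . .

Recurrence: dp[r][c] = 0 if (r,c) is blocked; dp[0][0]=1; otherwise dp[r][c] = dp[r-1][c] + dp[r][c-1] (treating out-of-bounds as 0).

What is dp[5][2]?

r\c   0   1   2   3   4
  0   1   0   0   0   0
  1   1   0   0   0   0
  2   1   1   1   1   1
  3   1   2   3   4   5
  4   1   3   0   4   0
  5   1   4   4   8   8
  6   1   5   9  17  25

4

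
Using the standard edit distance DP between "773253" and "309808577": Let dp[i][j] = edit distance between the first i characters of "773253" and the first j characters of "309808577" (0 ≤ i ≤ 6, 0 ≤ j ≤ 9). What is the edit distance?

8

   ''  3  0  9  8  0  8  5  7  7
''  0  1  2  3  4  5  6  7  8  9
 7  1  1  2  3  4  5  6  7  7  8
 7  2  2  2  3  4  5  6  7  7  7
 3  3  2  3  3  4  5  6  7  8  8
 2  4  3  3  4  4  5  6  7  8  9
 5  5  4  4  4  5  5  6  6  7  8
 3  6  5  5  5  5  6  6  7  7  8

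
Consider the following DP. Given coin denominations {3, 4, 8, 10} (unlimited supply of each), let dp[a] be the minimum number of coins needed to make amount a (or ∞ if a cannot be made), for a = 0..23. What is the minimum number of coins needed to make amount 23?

3

 a  0  1  2  3  4  5  6  7  8  9 10 11 12 13 14 15 16 17 18 19 20 21 22 23
dp  0  -  -  1  1  -  2  2  1  3  1  2  2  2  2  3  2  3  2  3  2  3  3  3
(- denotes ∞ / unreachable)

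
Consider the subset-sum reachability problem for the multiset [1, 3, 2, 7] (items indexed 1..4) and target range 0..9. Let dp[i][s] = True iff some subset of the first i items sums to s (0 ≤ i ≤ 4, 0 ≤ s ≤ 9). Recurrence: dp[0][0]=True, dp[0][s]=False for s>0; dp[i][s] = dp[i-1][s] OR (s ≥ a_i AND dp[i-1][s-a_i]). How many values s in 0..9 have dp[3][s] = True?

i\s   0   1   2   3   4   5   6   7   8   9
  0   T   F   F   F   F   F   F   F   F   F
  1   T   T   F   F   F   F   F   F   F   F
  2   T   T   F   T   T   F   F   F   F   F
  3   T   T   T   T   T   T   T   F   F   F
  4   T   T   T   T   T   T   T   T   T   T

7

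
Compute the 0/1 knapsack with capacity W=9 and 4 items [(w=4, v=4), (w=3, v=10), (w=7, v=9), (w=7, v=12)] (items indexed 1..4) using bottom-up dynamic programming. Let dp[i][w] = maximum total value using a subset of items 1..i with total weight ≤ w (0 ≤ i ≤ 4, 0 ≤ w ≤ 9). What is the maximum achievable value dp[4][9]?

14

i\w   0   1   2   3   4   5   6   7   8   9
  0   0   0   0   0   0   0   0   0   0   0
  1   0   0   0   0   4   4   4   4   4   4
  2   0   0   0  10  10  10  10  14  14  14
  3   0   0   0  10  10  10  10  14  14  14
  4   0   0   0  10  10  10  10  14  14  14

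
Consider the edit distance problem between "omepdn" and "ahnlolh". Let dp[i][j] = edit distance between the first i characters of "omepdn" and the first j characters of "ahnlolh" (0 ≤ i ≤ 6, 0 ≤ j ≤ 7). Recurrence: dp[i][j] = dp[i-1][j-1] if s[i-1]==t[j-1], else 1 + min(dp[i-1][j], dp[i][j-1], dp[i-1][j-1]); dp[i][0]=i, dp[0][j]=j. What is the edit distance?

7

   ''  a  h  n  l  o  l  h
''  0  1  2  3  4  5  6  7
 o  1  1  2  3  4  4  5  6
 m  2  2  2  3  4  5  5  6
 e  3  3  3  3  4  5  6  6
 p  4  4  4  4  4  5  6  7
 d  5  5  5  5  5  5  6  7
 n  6  6  6  5  6  6  6  7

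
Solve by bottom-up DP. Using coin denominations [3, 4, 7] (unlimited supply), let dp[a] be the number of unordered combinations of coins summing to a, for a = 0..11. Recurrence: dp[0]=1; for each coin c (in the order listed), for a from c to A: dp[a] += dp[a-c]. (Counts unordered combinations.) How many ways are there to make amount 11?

2

after  coin     0     1     2     3     4     5     6     7     8     9    10    11
          3     1     0     0     1     0     0     1     0     0     1     0     0
          4     1     0     0     1     1     0     1     1     1     1     1     1
          7     1     0     0     1     1     0     1     2     1     1     2     2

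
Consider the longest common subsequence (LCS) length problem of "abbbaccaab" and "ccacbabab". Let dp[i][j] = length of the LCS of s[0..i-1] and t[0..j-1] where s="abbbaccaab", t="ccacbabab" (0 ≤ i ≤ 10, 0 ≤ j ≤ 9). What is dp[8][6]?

   ''  c  c  a  c  b  a  b  a  b
''  0  0  0  0  0  0  0  0  0  0
 a  0  0  0  1  1  1  1  1  1  1
 b  0  0  0  1  1  2  2  2  2  2
 b  0  0  0  1  1  2  2  3  3  3
 b  0  0  0  1  1  2  2  3  3  4
 a  0  0  0  1  1  2  3  3  4  4
 c  0  1  1  1  2  2  3  3  4  4
 c  0  1  2  2  2  2  3  3  4  4
 a  0  1  2  3  3  3  3  3  4  4
 a  0  1  2  3  3  3  4  4  4  4
 b  0  1  2  3  3  4  4  5  5  5

3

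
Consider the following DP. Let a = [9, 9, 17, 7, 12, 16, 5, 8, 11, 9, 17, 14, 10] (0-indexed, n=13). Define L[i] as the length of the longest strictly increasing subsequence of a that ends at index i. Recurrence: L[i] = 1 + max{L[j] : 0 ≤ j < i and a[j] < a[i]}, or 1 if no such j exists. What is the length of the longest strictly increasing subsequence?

   i    0    1    2    3    4    5    6    7    8    9   10   11   12
a[i]    9    9   17    7   12   16    5    8   11    9   17   14   10
L[i]    1    1    2    1    2    3    1    2    3    3    4    4    4

4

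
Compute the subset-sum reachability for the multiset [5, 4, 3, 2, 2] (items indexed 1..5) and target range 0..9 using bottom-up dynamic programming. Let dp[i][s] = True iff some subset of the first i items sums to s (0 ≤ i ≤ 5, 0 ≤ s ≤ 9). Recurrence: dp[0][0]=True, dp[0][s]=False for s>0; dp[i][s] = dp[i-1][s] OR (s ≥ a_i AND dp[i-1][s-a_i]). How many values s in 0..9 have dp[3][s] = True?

i\s   0   1   2   3   4   5   6   7   8   9
  0   T   F   F   F   F   F   F   F   F   F
  1   T   F   F   F   F   T   F   F   F   F
  2   T   F   F   F   T   T   F   F   F   T
  3   T   F   F   T   T   T   F   T   T   T
  4   T   F   T   T   T   T   T   T   T   T
  5   T   F   T   T   T   T   T   T   T   T

7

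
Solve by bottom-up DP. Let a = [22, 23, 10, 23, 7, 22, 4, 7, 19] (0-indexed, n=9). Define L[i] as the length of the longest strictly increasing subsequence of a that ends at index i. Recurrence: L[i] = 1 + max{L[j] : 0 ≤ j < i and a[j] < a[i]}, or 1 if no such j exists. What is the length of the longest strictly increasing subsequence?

3

   i    0    1    2    3    4    5    6    7    8
a[i]   22   23   10   23    7   22    4    7   19
L[i]    1    2    1    2    1    2    1    2    3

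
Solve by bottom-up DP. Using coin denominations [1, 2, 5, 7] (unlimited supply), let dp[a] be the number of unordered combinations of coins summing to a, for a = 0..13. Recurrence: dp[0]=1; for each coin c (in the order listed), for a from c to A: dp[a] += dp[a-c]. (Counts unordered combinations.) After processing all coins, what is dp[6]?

5

after  coin     0     1     2     3     4     5     6     7     8     9    10    11    12    13
          1     1     1     1     1     1     1     1     1     1     1     1     1     1     1
          2     1     1     2     2     3     3     4     4     5     5     6     6     7     7
          5     1     1     2     2     3     4     5     6     7     8    10    11    13    14
          7     1     1     2     2     3     4     5     7     8    10    12    14    17    19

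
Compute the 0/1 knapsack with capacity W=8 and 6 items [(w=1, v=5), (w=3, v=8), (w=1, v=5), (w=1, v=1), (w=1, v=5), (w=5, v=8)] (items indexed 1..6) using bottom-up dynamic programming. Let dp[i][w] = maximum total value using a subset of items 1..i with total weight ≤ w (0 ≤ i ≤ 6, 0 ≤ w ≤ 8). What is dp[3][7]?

i\w   0   1   2   3   4   5   6   7   8
  0   0   0   0   0   0   0   0   0   0
  1   0   5   5   5   5   5   5   5   5
  2   0   5   5   8  13  13  13  13  13
  3   0   5  10  10  13  18  18  18  18
  4   0   5  10  11  13  18  19  19  19
  5   0   5  10  15  16  18  23  24  24
  6   0   5  10  15  16  18  23  24  24

18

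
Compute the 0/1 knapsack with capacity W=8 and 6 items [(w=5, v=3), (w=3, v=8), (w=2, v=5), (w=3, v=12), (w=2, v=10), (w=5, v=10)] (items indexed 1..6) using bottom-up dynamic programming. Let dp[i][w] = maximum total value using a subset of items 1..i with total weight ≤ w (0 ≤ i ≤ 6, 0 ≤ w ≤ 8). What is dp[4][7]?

i\w   0   1   2   3   4   5   6   7   8
  0   0   0   0   0   0   0   0   0   0
  1   0   0   0   0   0   3   3   3   3
  2   0   0   0   8   8   8   8   8  11
  3   0   0   5   8   8  13  13  13  13
  4   0   0   5  12  12  17  20  20  25
  5   0   0  10  12  15  22  22  27  30
  6   0   0  10  12  15  22  22  27  30

20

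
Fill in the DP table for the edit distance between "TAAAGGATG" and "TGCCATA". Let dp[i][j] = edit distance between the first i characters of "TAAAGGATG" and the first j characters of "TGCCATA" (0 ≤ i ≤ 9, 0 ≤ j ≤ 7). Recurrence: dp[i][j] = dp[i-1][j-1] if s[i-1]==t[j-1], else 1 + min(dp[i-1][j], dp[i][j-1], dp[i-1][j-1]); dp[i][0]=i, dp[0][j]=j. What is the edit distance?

   ''  T  G  C  C  A  T  A
''  0  1  2  3  4  5  6  7
 T  1  0  1  2  3  4  5  6
 A  2  1  1  2  3  3  4  5
 A  3  2  2  2  3  3  4  4
 A  4  3  3  3  3  3  4  4
 G  5  4  3  4  4  4  4  5
 G  6  5  4  4  5  5  5  5
 A  7  6  5  5  5  5  6  5
 T  8  7  6  6  6  6  5  6
 G  9  8  7  7  7  7  6  6

6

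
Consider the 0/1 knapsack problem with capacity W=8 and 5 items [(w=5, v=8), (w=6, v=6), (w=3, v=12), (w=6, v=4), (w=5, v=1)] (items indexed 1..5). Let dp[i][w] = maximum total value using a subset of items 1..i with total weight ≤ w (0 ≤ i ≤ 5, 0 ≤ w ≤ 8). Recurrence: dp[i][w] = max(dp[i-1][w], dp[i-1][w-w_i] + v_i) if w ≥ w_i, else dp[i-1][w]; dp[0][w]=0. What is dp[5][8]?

20

i\w   0   1   2   3   4   5   6   7   8
  0   0   0   0   0   0   0   0   0   0
  1   0   0   0   0   0   8   8   8   8
  2   0   0   0   0   0   8   8   8   8
  3   0   0   0  12  12  12  12  12  20
  4   0   0   0  12  12  12  12  12  20
  5   0   0   0  12  12  12  12  12  20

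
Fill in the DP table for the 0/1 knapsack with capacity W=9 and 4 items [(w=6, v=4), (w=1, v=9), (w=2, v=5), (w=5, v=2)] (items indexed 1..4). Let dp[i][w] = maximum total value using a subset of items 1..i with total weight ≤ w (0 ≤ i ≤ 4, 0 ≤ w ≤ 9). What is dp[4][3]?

14

i\w   0   1   2   3   4   5   6   7   8   9
  0   0   0   0   0   0   0   0   0   0   0
  1   0   0   0   0   0   0   4   4   4   4
  2   0   9   9   9   9   9   9  13  13  13
  3   0   9   9  14  14  14  14  14  14  18
  4   0   9   9  14  14  14  14  14  16  18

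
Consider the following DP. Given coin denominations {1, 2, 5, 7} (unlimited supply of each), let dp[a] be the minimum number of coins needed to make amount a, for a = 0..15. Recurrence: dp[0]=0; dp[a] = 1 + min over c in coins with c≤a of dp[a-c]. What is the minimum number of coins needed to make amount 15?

 a  0  1  2  3  4  5  6  7  8  9 10 11 12 13 14 15
dp  0  1  1  2  2  1  2  1  2  2  2  3  2  3  2  3

3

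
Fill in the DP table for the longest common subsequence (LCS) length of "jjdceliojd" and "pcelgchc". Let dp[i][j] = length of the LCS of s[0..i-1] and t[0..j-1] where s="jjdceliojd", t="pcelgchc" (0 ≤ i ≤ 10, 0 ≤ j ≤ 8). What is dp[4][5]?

1

   ''  p  c  e  l  g  c  h  c
''  0  0  0  0  0  0  0  0  0
 j  0  0  0  0  0  0  0  0  0
 j  0  0  0  0  0  0  0  0  0
 d  0  0  0  0  0  0  0  0  0
 c  0  0  1  1  1  1  1  1  1
 e  0  0  1  2  2  2  2  2  2
 l  0  0  1  2  3  3  3  3  3
 i  0  0  1  2  3  3  3  3  3
 o  0  0  1  2  3  3  3  3  3
 j  0  0  1  2  3  3  3  3  3
 d  0  0  1  2  3  3  3  3  3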